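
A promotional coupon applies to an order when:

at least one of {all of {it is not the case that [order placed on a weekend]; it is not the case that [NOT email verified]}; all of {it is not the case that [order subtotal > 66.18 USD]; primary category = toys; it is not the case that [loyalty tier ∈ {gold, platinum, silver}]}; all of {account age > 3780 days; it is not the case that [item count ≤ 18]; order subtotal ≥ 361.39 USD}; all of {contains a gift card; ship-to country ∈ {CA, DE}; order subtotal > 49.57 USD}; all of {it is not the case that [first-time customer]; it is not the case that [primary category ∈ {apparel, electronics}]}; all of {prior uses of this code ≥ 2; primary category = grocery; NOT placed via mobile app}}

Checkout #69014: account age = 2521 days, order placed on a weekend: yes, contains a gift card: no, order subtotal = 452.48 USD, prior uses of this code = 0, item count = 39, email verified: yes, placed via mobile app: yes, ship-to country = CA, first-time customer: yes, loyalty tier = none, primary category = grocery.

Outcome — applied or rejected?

Atomic conditions:
  order placed on a weekend: yes → true
  NOT email verified: yes → false
  order subtotal > 66.18 USD: 452.48 > 66.18 is true
  primary category = toys: grocery == toys is false
  loyalty tier ∈ {gold, platinum, silver}: none is not in the set → false
  account age > 3780 days: 2521 > 3780 is false
  item count ≤ 18: 39 ≤ 18 is false
  order subtotal ≥ 361.39 USD: 452.48 ≥ 361.39 is true
  contains a gift card: no → false
  ship-to country ∈ {CA, DE}: CA is in the set → true
  order subtotal > 49.57 USD: 452.48 > 49.57 is true
  first-time customer: yes → true
  primary category ∈ {apparel, electronics}: grocery is not in the set → false
  prior uses of this code ≥ 2: 0 ≥ 2 is false
  primary category = grocery: grocery == grocery is true
  NOT placed via mobile app: yes → false
Combine:
[1.1] NOT true = false
[1.2] NOT false = true
[1] false AND true = false
[2.1] NOT true = false
[2.3] NOT false = true
[2] false AND false AND true = false
[3.2] NOT false = true
[3] false AND true AND true = false
[4] false AND true AND true = false
[5.1] NOT true = false
[5.2] NOT false = true
[5] false AND true = false
[6] false AND true AND false = false
[root] false OR false OR false OR false OR false OR false = false
Overall: false → rejected

Rejected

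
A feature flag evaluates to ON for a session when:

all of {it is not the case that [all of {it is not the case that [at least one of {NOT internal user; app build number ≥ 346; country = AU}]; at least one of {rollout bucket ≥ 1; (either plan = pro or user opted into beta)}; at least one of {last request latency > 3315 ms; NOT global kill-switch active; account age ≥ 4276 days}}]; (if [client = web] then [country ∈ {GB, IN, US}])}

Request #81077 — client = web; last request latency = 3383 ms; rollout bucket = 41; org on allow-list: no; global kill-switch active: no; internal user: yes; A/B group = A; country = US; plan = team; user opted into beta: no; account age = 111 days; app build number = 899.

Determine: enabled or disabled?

Enabled

Atomic conditions:
  NOT internal user: yes → false
  app build number ≥ 346: 899 ≥ 346 is true
  country = AU: US == AU is false
  rollout bucket ≥ 1: 41 ≥ 1 is true
  plan = pro: team == pro is false
  user opted into beta: no → false
  last request latency > 3315 ms: 3383 > 3315 is true
  NOT global kill-switch active: no → true
  account age ≥ 4276 days: 111 ≥ 4276 is false
  client = web: web == web is true
  country ∈ {GB, IN, US}: US is in the set → true
Combine:
[1.1.1.1] false OR true OR false = true
[1.1.1] NOT true = false
[1.1.2.2] false OR false = false
[1.1.2] true OR false = true
[1.1.3] true OR true OR false = true
[1.1] false AND true AND true = false
[1] NOT false = true
[2] true → true = true
[root] true AND true = true
Overall: true → enabled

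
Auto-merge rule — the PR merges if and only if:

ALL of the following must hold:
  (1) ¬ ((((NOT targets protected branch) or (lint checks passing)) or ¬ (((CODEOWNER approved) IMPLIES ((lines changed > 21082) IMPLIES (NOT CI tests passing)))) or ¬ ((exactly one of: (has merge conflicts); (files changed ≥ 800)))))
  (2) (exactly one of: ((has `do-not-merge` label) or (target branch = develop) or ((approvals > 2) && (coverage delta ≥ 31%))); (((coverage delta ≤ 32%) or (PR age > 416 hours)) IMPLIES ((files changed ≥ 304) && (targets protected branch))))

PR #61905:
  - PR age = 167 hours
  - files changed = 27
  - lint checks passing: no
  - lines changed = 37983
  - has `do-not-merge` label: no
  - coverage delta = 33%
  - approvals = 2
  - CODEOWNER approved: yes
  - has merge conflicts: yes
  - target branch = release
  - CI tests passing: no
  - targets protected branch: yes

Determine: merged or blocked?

Atomic conditions:
  NOT targets protected branch: yes → false
  lint checks passing: no → false
  CODEOWNER approved: yes → true
  lines changed > 21082: 37983 > 21082 is true
  NOT CI tests passing: no → true
  has merge conflicts: yes → true
  files changed ≥ 800: 27 ≥ 800 is false
  has `do-not-merge` label: no → false
  target branch = develop: release == develop is false
  approvals > 2: 2 > 2 is false
  coverage delta ≥ 31%: 33 ≥ 31 is true
  coverage delta ≤ 32%: 33 ≤ 32 is false
  PR age > 416 hours: 167 > 416 is false
  files changed ≥ 304: 27 ≥ 304 is false
  targets protected branch: yes → true
Combine:
[1.1.1] false OR false = false
[1.1.2.1.2] true → true = true
[1.1.2.1] true → true = true
[1.1.2] NOT true = false
[1.1.3.1] exactly-one(true, false) = true
[1.1.3] NOT true = false
[1.1] false OR false OR false = false
[1] NOT false = true
[2.1.3] false AND true = false
[2.1] false OR false OR false = false
[2.2.1] false OR false = false
[2.2.2] false AND true = false
[2.2] false → false (antecedent false ⇒ implication holds) = true
[2] exactly-one(false, true) = true
[root] true AND true = true
Overall: true → merged

Merged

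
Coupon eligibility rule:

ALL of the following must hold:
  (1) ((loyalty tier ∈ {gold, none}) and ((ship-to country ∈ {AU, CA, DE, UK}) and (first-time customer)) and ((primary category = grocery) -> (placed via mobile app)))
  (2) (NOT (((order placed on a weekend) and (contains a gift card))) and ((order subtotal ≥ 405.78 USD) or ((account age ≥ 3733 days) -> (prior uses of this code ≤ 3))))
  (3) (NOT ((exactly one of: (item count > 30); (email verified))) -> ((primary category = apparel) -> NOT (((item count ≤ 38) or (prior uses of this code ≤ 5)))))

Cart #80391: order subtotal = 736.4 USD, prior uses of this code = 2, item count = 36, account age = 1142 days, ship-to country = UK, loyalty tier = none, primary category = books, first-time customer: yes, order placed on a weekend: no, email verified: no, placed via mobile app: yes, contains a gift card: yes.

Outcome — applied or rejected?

Atomic conditions:
  loyalty tier ∈ {gold, none}: none is in the set → true
  ship-to country ∈ {AU, CA, DE, UK}: UK is in the set → true
  first-time customer: yes → true
  primary category = grocery: books == grocery is false
  placed via mobile app: yes → true
  order placed on a weekend: no → false
  contains a gift card: yes → true
  order subtotal ≥ 405.78 USD: 736.4 ≥ 405.78 is true
  account age ≥ 3733 days: 1142 ≥ 3733 is false
  prior uses of this code ≤ 3: 2 ≤ 3 is true
  item count > 30: 36 > 30 is true
  email verified: no → false
  primary category = apparel: books == apparel is false
  item count ≤ 38: 36 ≤ 38 is true
  prior uses of this code ≤ 5: 2 ≤ 5 is true
Combine:
[1.2] true AND true = true
[1.3] false → true (antecedent false ⇒ implication holds) = true
[1] true AND true AND true = true
[2.1.1] false AND true = false
[2.1] NOT false = true
[2.2.2] false → true (antecedent false ⇒ implication holds) = true
[2.2] true OR true = true
[2] true AND true = true
[3.1.1] exactly-one(true, false) = true
[3.1] NOT true = false
[3.2.2.1] true OR true = true
[3.2.2] NOT true = false
[3.2] false → false (antecedent false ⇒ implication holds) = true
[3] false → true (antecedent false ⇒ implication holds) = true
[root] true AND true AND true = true
Overall: true → applied

Applied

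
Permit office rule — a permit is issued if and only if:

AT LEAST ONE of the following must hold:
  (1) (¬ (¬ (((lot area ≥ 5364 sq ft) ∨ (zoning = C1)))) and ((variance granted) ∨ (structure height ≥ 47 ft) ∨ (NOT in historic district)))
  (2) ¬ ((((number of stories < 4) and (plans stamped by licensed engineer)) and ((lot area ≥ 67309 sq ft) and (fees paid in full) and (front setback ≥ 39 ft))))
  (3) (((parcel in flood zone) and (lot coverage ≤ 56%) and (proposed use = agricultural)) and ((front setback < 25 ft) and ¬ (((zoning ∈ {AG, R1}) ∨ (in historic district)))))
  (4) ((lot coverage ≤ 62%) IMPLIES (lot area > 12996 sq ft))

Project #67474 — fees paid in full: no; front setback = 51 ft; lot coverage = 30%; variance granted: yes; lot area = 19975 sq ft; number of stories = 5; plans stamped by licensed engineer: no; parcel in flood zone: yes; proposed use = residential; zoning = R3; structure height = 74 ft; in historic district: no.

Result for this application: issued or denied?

Atomic conditions:
  lot area ≥ 5364 sq ft: 19975 ≥ 5364 is true
  zoning = C1: R3 == C1 is false
  variance granted: yes → true
  structure height ≥ 47 ft: 74 ≥ 47 is true
  NOT in historic district: no → true
  number of stories < 4: 5 < 4 is false
  plans stamped by licensed engineer: no → false
  lot area ≥ 67309 sq ft: 19975 ≥ 67309 is false
  fees paid in full: no → false
  front setback ≥ 39 ft: 51 ≥ 39 is true
  parcel in flood zone: yes → true
  lot coverage ≤ 56%: 30 ≤ 56 is true
  proposed use = agricultural: residential == agricultural is false
  front setback < 25 ft: 51 < 25 is false
  zoning ∈ {AG, R1}: R3 is not in the set → false
  in historic district: no → false
  lot coverage ≤ 62%: 30 ≤ 62 is true
  lot area > 12996 sq ft: 19975 > 12996 is true
Combine:
[1.1.1.1] true OR false = true
[1.1.1] NOT true = false
[1.1] NOT false = true
[1.2] true OR true OR true = true
[1] true AND true = true
[2.1.1] false AND false = false
[2.1.2] false AND false AND true = false
[2.1] false AND false = false
[2] NOT false = true
[3.1] true AND true AND false = false
[3.2.2.1] false OR false = false
[3.2.2] NOT false = true
[3.2] false AND true = false
[3] false AND false = false
[4] true → true = true
[root] true OR true OR false OR true = true
Overall: true → issued

Issued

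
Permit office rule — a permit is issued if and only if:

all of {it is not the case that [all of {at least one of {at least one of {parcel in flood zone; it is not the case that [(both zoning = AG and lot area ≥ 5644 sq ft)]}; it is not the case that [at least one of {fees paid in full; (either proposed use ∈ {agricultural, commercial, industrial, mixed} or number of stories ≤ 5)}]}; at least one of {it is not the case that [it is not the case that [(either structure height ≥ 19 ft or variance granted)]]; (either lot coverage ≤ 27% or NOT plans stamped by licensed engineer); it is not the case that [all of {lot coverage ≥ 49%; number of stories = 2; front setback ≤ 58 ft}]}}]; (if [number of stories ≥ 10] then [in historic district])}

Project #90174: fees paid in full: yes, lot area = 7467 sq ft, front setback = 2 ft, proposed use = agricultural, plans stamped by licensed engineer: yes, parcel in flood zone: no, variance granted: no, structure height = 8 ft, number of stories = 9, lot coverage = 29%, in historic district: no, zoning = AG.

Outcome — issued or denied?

Issued

Atomic conditions:
  parcel in flood zone: no → false
  zoning = AG: AG == AG is true
  lot area ≥ 5644 sq ft: 7467 ≥ 5644 is true
  fees paid in full: yes → true
  proposed use ∈ {agricultural, commercial, industrial, mixed}: agricultural is in the set → true
  number of stories ≤ 5: 9 ≤ 5 is false
  structure height ≥ 19 ft: 8 ≥ 19 is false
  variance granted: no → false
  lot coverage ≤ 27%: 29 ≤ 27 is false
  NOT plans stamped by licensed engineer: yes → false
  lot coverage ≥ 49%: 29 ≥ 49 is false
  number of stories = 2: 9 == 2 is false
  front setback ≤ 58 ft: 2 ≤ 58 is true
  number of stories ≥ 10: 9 ≥ 10 is false
  in historic district: no → false
Combine:
[1.1.1.1.2.1] true AND true = true
[1.1.1.1.2] NOT true = false
[1.1.1.1] false OR false = false
[1.1.1.2.1.2] true OR false = true
[1.1.1.2.1] true OR true = true
[1.1.1.2] NOT true = false
[1.1.1] false OR false = false
[1.1.2.1.1.1] false OR false = false
[1.1.2.1.1] NOT false = true
[1.1.2.1] NOT true = false
[1.1.2.2] false OR false = false
[1.1.2.3.1] false AND false AND true = false
[1.1.2.3] NOT false = true
[1.1.2] false OR false OR true = true
[1.1] false AND true = false
[1] NOT false = true
[2] false → false (antecedent false ⇒ implication holds) = true
[root] true AND true = true
Overall: true → issued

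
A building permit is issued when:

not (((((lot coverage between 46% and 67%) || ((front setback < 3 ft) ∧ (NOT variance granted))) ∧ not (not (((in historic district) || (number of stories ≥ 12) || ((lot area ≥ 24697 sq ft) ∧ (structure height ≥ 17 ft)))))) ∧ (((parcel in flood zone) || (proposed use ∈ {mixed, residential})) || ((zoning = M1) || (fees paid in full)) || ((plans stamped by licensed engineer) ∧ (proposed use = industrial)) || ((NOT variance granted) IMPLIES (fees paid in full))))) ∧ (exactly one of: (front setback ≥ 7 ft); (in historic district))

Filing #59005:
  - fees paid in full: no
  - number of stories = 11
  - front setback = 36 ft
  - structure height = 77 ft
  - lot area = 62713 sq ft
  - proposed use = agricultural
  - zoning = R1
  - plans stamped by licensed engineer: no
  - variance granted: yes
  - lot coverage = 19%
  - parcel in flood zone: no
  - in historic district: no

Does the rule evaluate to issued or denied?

Issued

Atomic conditions:
  lot coverage between 46% and 67%: 19 in [46, 67] is false
  front setback < 3 ft: 36 < 3 is false
  NOT variance granted: yes → false
  in historic district: no → false
  number of stories ≥ 12: 11 ≥ 12 is false
  lot area ≥ 24697 sq ft: 62713 ≥ 24697 is true
  structure height ≥ 17 ft: 77 ≥ 17 is true
  parcel in flood zone: no → false
  proposed use ∈ {mixed, residential}: agricultural is not in the set → false
  zoning = M1: R1 == M1 is false
  fees paid in full: no → false
  plans stamped by licensed engineer: no → false
  proposed use = industrial: agricultural == industrial is false
  front setback ≥ 7 ft: 36 ≥ 7 is true
Combine:
[1.1.1.1.2] false AND false = false
[1.1.1.1] false OR false = false
[1.1.1.2.1.1.3] true AND true = true
[1.1.1.2.1.1] false OR false OR true = true
[1.1.1.2.1] NOT true = false
[1.1.1.2] NOT false = true
[1.1.1] false AND true = false
[1.1.2.1] false OR false = false
[1.1.2.2] false OR false = false
[1.1.2.3] false AND false = false
[1.1.2.4] false → false (antecedent false ⇒ implication holds) = true
[1.1.2] false OR false OR false OR true = true
[1.1] false AND true = false
[1] NOT false = true
[2] exactly-one(true, false) = true
[root] true AND true = true
Overall: true → issued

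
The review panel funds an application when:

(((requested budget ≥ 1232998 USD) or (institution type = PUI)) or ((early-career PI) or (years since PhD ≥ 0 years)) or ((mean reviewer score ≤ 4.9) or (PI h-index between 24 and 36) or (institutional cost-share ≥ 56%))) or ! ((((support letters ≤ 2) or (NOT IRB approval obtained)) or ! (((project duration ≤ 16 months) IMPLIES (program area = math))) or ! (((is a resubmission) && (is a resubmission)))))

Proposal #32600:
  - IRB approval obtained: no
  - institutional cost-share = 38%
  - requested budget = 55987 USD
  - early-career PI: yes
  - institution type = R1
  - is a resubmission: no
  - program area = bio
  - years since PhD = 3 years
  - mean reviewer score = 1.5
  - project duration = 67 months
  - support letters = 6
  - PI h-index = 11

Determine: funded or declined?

Atomic conditions:
  requested budget ≥ 1232998 USD: 55987 ≥ 1232998 is false
  institution type = PUI: R1 == PUI is false
  early-career PI: yes → true
  years since PhD ≥ 0 years: 3 ≥ 0 is true
  mean reviewer score ≤ 4.9: 1.5 ≤ 4.9 is true
  PI h-index between 24 and 36: 11 in [24, 36] is false
  institutional cost-share ≥ 56%: 38 ≥ 56 is false
  support letters ≤ 2: 6 ≤ 2 is false
  NOT IRB approval obtained: no → true
  project duration ≤ 16 months: 67 ≤ 16 is false
  program area = math: bio == math is false
  is a resubmission: no → false
Combine:
[1.1] false OR false = false
[1.2] true OR true = true
[1.3] true OR false OR false = true
[1] false OR true OR true = true
[2.1.1] false OR true = true
[2.1.2.1] false → false (antecedent false ⇒ implication holds) = true
[2.1.2] NOT true = false
[2.1.3.1] false AND false = false
[2.1.3] NOT false = true
[2.1] true OR false OR true = true
[2] NOT true = false
[root] true OR false = true
Overall: true → funded

Funded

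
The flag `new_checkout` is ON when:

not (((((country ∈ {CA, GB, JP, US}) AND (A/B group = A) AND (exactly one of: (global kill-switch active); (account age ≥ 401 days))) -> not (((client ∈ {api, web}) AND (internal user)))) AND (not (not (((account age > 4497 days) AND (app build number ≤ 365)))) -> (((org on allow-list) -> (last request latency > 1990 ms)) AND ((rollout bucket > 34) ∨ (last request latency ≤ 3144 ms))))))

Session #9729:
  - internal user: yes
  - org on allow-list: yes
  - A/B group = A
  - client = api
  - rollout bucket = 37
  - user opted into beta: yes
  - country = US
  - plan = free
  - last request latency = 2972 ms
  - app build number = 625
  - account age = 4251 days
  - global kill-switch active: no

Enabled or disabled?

Enabled

Atomic conditions:
  country ∈ {CA, GB, JP, US}: US is in the set → true
  A/B group = A: A == A is true
  global kill-switch active: no → false
  account age ≥ 401 days: 4251 ≥ 401 is true
  client ∈ {api, web}: api is in the set → true
  internal user: yes → true
  account age > 4497 days: 4251 > 4497 is false
  app build number ≤ 365: 625 ≤ 365 is false
  org on allow-list: yes → true
  last request latency > 1990 ms: 2972 > 1990 is true
  rollout bucket > 34: 37 > 34 is true
  last request latency ≤ 3144 ms: 2972 ≤ 3144 is true
Combine:
[1.1.1.3] exactly-one(false, true) = true
[1.1.1] true AND true AND true = true
[1.1.2.1] true AND true = true
[1.1.2] NOT true = false
[1.1] true → false = false
[1.2.1.1.1] false AND false = false
[1.2.1.1] NOT false = true
[1.2.1] NOT true = false
[1.2.2.1] true → true = true
[1.2.2.2] true OR true = true
[1.2.2] true AND true = true
[1.2] false → true (antecedent false ⇒ implication holds) = true
[1] false AND true = false
[root] NOT false = true
Overall: true → enabled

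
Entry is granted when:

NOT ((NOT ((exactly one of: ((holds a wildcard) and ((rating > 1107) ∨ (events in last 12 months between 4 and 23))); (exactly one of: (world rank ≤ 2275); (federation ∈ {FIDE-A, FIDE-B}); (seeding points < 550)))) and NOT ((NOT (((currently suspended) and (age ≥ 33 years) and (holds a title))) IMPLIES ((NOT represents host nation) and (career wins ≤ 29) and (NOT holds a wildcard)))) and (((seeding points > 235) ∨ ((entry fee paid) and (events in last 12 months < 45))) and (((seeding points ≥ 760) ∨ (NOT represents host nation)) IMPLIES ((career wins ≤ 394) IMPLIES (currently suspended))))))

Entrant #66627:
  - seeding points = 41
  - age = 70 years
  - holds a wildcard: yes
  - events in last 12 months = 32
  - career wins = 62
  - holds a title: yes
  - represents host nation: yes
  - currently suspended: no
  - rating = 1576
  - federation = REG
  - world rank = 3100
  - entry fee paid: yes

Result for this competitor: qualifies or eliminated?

Eliminated

Atomic conditions:
  holds a wildcard: yes → true
  rating > 1107: 1576 > 1107 is true
  events in last 12 months between 4 and 23: 32 in [4, 23] is false
  world rank ≤ 2275: 3100 ≤ 2275 is false
  federation ∈ {FIDE-A, FIDE-B}: REG is not in the set → false
  seeding points < 550: 41 < 550 is true
  currently suspended: no → false
  age ≥ 33 years: 70 ≥ 33 is true
  holds a title: yes → true
  NOT represents host nation: yes → false
  career wins ≤ 29: 62 ≤ 29 is false
  NOT holds a wildcard: yes → false
  seeding points > 235: 41 > 235 is false
  entry fee paid: yes → true
  events in last 12 months < 45: 32 < 45 is true
  seeding points ≥ 760: 41 ≥ 760 is false
  career wins ≤ 394: 62 ≤ 394 is true
Combine:
[1.1.1.1.2] true OR false = true
[1.1.1.1] true AND true = true
[1.1.1.2] exactly-one(false, false, true) = true
[1.1.1] exactly-one(true, true) = false
[1.1] NOT false = true
[1.2.1.1.1] false AND true AND true = false
[1.2.1.1] NOT false = true
[1.2.1.2] false AND false AND false = false
[1.2.1] true → false = false
[1.2] NOT false = true
[1.3.1.2] true AND true = true
[1.3.1] false OR true = true
[1.3.2.1] false OR false = false
[1.3.2.2] true → false = false
[1.3.2] false → false (antecedent false ⇒ implication holds) = true
[1.3] true AND true = true
[1] true AND true AND true = true
[root] NOT true = false
Overall: false → eliminated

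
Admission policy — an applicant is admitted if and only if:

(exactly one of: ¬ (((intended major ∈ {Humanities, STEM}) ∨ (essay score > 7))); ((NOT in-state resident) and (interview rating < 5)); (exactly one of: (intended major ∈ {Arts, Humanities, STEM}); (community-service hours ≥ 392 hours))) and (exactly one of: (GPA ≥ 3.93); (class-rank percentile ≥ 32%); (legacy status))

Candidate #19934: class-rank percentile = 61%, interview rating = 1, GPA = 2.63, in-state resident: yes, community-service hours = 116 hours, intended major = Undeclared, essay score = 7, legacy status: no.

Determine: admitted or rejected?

Atomic conditions:
  intended major ∈ {Humanities, STEM}: Undeclared is not in the set → false
  essay score > 7: 7 > 7 is false
  NOT in-state resident: yes → false
  interview rating < 5: 1 < 5 is true
  intended major ∈ {Arts, Humanities, STEM}: Undeclared is not in the set → false
  community-service hours ≥ 392 hours: 116 ≥ 392 is false
  GPA ≥ 3.93: 2.63 ≥ 3.93 is false
  class-rank percentile ≥ 32%: 61 ≥ 32 is true
  legacy status: no → false
Combine:
[1.1.1] false OR false = false
[1.1] NOT false = true
[1.2] false AND true = false
[1.3] exactly-one(false, false) = false
[1] exactly-one(true, false, false) = true
[2] exactly-one(false, true, false) = true
[root] true AND true = true
Overall: true → admitted

Admitted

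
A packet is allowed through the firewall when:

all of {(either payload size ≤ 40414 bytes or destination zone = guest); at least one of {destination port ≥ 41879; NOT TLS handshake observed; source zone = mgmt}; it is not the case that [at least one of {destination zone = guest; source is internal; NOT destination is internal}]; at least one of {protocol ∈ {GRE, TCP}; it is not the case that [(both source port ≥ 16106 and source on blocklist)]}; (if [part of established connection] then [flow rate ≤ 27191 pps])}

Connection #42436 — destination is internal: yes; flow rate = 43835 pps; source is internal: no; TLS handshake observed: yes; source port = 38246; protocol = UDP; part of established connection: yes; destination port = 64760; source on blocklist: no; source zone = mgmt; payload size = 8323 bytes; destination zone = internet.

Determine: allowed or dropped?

Atomic conditions:
  payload size ≤ 40414 bytes: 8323 ≤ 40414 is true
  destination zone = guest: internet == guest is false
  destination port ≥ 41879: 64760 ≥ 41879 is true
  NOT TLS handshake observed: yes → false
  source zone = mgmt: mgmt == mgmt is true
  source is internal: no → false
  NOT destination is internal: yes → false
  protocol ∈ {GRE, TCP}: UDP is not in the set → false
  source port ≥ 16106: 38246 ≥ 16106 is true
  source on blocklist: no → false
  part of established connection: yes → true
  flow rate ≤ 27191 pps: 43835 ≤ 27191 is false
Combine:
[1] true OR false = true
[2] true OR false OR true = true
[3.1] false OR false OR false = false
[3] NOT false = true
[4.2.1] true AND false = false
[4.2] NOT false = true
[4] false OR true = true
[5] true → false = false
[root] true AND true AND true AND true AND false = false
Overall: false → dropped

Dropped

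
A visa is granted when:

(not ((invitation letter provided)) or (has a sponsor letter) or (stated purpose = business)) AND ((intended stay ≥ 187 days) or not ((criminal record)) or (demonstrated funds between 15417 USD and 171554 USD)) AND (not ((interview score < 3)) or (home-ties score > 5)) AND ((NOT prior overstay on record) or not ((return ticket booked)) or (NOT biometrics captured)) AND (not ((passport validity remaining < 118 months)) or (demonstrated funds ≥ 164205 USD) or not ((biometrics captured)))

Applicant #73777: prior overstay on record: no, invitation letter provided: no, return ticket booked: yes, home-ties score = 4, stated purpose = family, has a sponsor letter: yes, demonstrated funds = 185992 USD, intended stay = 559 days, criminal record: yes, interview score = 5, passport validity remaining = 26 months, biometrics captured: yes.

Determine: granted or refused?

Atomic conditions:
  invitation letter provided: no → false
  has a sponsor letter: yes → true
  stated purpose = business: family == business is false
  intended stay ≥ 187 days: 559 ≥ 187 is true
  criminal record: yes → true
  demonstrated funds between 15417 USD and 171554 USD: 185992 in [15417, 171554] is false
  interview score < 3: 5 < 3 is false
  home-ties score > 5: 4 > 5 is false
  NOT prior overstay on record: no → true
  return ticket booked: yes → true
  NOT biometrics captured: yes → false
  passport validity remaining < 118 months: 26 < 118 is true
  demonstrated funds ≥ 164205 USD: 185992 ≥ 164205 is true
  biometrics captured: yes → true
Combine:
[1.1] NOT false = true
[1] true OR true OR false = true
[2.2] NOT true = false
[2] true OR false OR false = true
[3.1] NOT false = true
[3] true OR false = true
[4.2] NOT true = false
[4] true OR false OR false = true
[5.1] NOT true = false
[5.3] NOT true = false
[5] false OR true OR false = true
[root] true AND true AND true AND true AND true = true
Overall: true → granted

Granted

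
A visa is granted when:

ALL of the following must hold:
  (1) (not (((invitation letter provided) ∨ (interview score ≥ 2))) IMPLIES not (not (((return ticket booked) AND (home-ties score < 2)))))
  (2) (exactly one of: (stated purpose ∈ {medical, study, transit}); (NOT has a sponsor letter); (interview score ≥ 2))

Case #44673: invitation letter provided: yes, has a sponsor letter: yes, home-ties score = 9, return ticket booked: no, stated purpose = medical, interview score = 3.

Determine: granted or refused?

Refused

Atomic conditions:
  invitation letter provided: yes → true
  interview score ≥ 2: 3 ≥ 2 is true
  return ticket booked: no → false
  home-ties score < 2: 9 < 2 is false
  stated purpose ∈ {medical, study, transit}: medical is in the set → true
  NOT has a sponsor letter: yes → false
Combine:
[1.1.1] true OR true = true
[1.1] NOT true = false
[1.2.1.1] false AND false = false
[1.2.1] NOT false = true
[1.2] NOT true = false
[1] false → false (antecedent false ⇒ implication holds) = true
[2] exactly-one(true, false, true) = false
[root] true AND false = false
Overall: false → refused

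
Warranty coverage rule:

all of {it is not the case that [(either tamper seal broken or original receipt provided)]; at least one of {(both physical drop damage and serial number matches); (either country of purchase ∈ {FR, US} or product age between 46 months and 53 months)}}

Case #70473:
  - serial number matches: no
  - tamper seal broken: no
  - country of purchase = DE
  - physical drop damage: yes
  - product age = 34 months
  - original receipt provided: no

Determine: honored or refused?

Atomic conditions:
  tamper seal broken: no → false
  original receipt provided: no → false
  physical drop damage: yes → true
  serial number matches: no → false
  country of purchase ∈ {FR, US}: DE is not in the set → false
  product age between 46 months and 53 months: 34 in [46, 53] is false
Combine:
[1.1] false OR false = false
[1] NOT false = true
[2.1] true AND false = false
[2.2] false OR false = false
[2] false OR false = false
[root] true AND false = false
Overall: false → refused

Refused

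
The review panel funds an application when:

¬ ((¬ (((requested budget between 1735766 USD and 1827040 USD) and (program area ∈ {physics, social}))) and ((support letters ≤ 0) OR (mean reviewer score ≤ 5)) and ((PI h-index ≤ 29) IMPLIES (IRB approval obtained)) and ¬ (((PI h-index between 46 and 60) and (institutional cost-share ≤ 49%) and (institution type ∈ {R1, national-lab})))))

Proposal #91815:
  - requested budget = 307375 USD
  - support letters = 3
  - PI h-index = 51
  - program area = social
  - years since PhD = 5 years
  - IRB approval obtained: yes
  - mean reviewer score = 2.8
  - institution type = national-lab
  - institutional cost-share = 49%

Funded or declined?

Atomic conditions:
  requested budget between 1735766 USD and 1827040 USD: 307375 in [1735766, 1827040] is false
  program area ∈ {physics, social}: social is in the set → true
  support letters ≤ 0: 3 ≤ 0 is false
  mean reviewer score ≤ 5: 2.8 ≤ 5 is true
  PI h-index ≤ 29: 51 ≤ 29 is false
  IRB approval obtained: yes → true
  PI h-index between 46 and 60: 51 in [46, 60] is true
  institutional cost-share ≤ 49%: 49 ≤ 49 is true
  institution type ∈ {R1, national-lab}: national-lab is in the set → true
Combine:
[1.1.1] false AND true = false
[1.1] NOT false = true
[1.2] false OR true = true
[1.3] false → true (antecedent false ⇒ implication holds) = true
[1.4.1] true AND true AND true = true
[1.4] NOT true = false
[1] true AND true AND true AND false = false
[root] NOT false = true
Overall: true → funded

Funded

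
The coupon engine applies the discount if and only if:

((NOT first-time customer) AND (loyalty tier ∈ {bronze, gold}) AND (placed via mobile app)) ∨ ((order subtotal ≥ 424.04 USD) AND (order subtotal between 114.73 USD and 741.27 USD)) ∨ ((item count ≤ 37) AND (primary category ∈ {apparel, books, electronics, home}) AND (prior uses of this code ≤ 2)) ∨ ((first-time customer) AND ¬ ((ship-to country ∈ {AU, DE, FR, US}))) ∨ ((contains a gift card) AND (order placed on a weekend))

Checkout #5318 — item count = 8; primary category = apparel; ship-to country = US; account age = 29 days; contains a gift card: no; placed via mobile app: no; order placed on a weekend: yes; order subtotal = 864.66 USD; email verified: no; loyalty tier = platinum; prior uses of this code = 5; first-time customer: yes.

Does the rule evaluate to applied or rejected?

Atomic conditions:
  NOT first-time customer: yes → false
  loyalty tier ∈ {bronze, gold}: platinum is not in the set → false
  placed via mobile app: no → false
  order subtotal ≥ 424.04 USD: 864.66 ≥ 424.04 is true
  order subtotal between 114.73 USD and 741.27 USD: 864.66 in [114.73, 741.27] is false
  item count ≤ 37: 8 ≤ 37 is true
  primary category ∈ {apparel, books, electronics, home}: apparel is in the set → true
  prior uses of this code ≤ 2: 5 ≤ 2 is false
  first-time customer: yes → true
  ship-to country ∈ {AU, DE, FR, US}: US is in the set → true
  contains a gift card: no → false
  order placed on a weekend: yes → true
Combine:
[1] false AND false AND false = false
[2] true AND false = false
[3] true AND true AND false = false
[4.2] NOT true = false
[4] true AND false = false
[5] false AND true = false
[root] false OR false OR false OR false OR false = false
Overall: false → rejected

Rejected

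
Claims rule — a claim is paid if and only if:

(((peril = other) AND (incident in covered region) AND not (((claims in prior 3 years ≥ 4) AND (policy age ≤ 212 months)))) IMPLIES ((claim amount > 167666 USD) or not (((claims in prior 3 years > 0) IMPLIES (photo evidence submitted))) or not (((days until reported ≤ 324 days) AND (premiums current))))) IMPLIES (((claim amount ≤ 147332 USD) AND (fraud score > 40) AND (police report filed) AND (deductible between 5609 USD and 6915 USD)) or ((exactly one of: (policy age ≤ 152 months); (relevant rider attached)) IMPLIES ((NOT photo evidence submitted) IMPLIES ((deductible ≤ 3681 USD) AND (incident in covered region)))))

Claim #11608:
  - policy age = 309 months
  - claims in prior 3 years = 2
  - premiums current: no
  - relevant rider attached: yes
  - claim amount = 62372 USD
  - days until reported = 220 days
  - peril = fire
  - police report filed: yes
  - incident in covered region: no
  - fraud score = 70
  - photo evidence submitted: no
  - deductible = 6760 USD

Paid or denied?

Paid

Atomic conditions:
  peril = other: fire == other is false
  incident in covered region: no → false
  claims in prior 3 years ≥ 4: 2 ≥ 4 is false
  policy age ≤ 212 months: 309 ≤ 212 is false
  claim amount > 167666 USD: 62372 > 167666 is false
  claims in prior 3 years > 0: 2 > 0 is true
  photo evidence submitted: no → false
  days until reported ≤ 324 days: 220 ≤ 324 is true
  premiums current: no → false
  claim amount ≤ 147332 USD: 62372 ≤ 147332 is true
  fraud score > 40: 70 > 40 is true
  police report filed: yes → true
  deductible between 5609 USD and 6915 USD: 6760 in [5609, 6915] is true
  policy age ≤ 152 months: 309 ≤ 152 is false
  relevant rider attached: yes → true
  NOT photo evidence submitted: no → true
  deductible ≤ 3681 USD: 6760 ≤ 3681 is false
Combine:
[1.1.3.1] false AND false = false
[1.1.3] NOT false = true
[1.1] false AND false AND true = false
[1.2.2.1] true → false = false
[1.2.2] NOT false = true
[1.2.3.1] true AND false = false
[1.2.3] NOT false = true
[1.2] false OR true OR true = true
[1] false → true (antecedent false ⇒ implication holds) = true
[2.1] true AND true AND true AND true = true
[2.2.1] exactly-one(false, true) = true
[2.2.2.2] false AND false = false
[2.2.2] true → false = false
[2.2] true → false = false
[2] true OR false = true
[root] true → true = true
Overall: true → paid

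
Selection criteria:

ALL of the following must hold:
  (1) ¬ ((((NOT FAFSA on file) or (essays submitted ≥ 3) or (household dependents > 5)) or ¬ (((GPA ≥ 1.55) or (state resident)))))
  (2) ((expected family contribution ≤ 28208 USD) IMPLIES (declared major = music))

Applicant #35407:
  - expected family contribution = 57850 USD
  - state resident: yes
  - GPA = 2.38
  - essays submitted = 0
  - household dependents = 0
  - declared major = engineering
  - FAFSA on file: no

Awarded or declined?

Atomic conditions:
  NOT FAFSA on file: no → true
  essays submitted ≥ 3: 0 ≥ 3 is false
  household dependents > 5: 0 > 5 is false
  GPA ≥ 1.55: 2.38 ≥ 1.55 is true
  state resident: yes → true
  expected family contribution ≤ 28208 USD: 57850 ≤ 28208 is false
  declared major = music: engineering == music is false
Combine:
[1.1.1] true OR false OR false = true
[1.1.2.1] true OR true = true
[1.1.2] NOT true = false
[1.1] true OR false = true
[1] NOT true = false
[2] false → false (antecedent false ⇒ implication holds) = true
[root] false AND true = false
Overall: false → declined

Declined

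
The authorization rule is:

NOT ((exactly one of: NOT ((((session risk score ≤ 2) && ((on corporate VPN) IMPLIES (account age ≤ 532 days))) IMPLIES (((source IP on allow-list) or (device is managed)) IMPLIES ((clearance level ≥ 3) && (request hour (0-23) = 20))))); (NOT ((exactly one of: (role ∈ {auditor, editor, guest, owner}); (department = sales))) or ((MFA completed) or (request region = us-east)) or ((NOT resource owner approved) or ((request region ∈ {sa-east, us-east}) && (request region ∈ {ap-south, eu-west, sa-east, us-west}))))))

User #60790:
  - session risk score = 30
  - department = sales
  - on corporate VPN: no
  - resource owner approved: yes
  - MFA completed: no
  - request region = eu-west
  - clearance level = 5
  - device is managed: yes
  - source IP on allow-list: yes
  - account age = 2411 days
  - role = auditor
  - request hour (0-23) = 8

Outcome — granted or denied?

Denied

Atomic conditions:
  session risk score ≤ 2: 30 ≤ 2 is false
  on corporate VPN: no → false
  account age ≤ 532 days: 2411 ≤ 532 is false
  source IP on allow-list: yes → true
  device is managed: yes → true
  clearance level ≥ 3: 5 ≥ 3 is true
  request hour (0-23) = 20: 8 == 20 is false
  role ∈ {auditor, editor, guest, owner}: auditor is in the set → true
  department = sales: sales == sales is true
  MFA completed: no → false
  request region = us-east: eu-west == us-east is false
  NOT resource owner approved: yes → false
  request region ∈ {sa-east, us-east}: eu-west is not in the set → false
  request region ∈ {ap-south, eu-west, sa-east, us-west}: eu-west is in the set → true
Combine:
[1.1.1.1.2] false → false (antecedent false ⇒ implication holds) = true
[1.1.1.1] false AND true = false
[1.1.1.2.1] true OR true = true
[1.1.1.2.2] true AND false = false
[1.1.1.2] true → false = false
[1.1.1] false → false (antecedent false ⇒ implication holds) = true
[1.1] NOT true = false
[1.2.1.1] exactly-one(true, true) = false
[1.2.1] NOT false = true
[1.2.2] false OR false = false
[1.2.3.2] false AND true = false
[1.2.3] false OR false = false
[1.2] true OR false OR false = true
[1] exactly-one(false, true) = true
[root] NOT true = false
Overall: false → denied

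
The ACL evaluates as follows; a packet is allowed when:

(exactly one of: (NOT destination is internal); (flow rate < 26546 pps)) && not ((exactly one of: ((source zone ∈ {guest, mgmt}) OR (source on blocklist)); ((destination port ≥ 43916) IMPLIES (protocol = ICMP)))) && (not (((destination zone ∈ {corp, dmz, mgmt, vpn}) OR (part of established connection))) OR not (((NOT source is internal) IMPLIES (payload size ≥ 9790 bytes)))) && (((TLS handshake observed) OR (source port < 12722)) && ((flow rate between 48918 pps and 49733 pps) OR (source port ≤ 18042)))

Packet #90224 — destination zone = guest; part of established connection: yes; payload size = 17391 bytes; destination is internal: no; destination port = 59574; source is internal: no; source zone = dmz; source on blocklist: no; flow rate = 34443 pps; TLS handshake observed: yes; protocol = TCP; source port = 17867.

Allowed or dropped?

Atomic conditions:
  NOT destination is internal: no → true
  flow rate < 26546 pps: 34443 < 26546 is false
  source zone ∈ {guest, mgmt}: dmz is not in the set → false
  source on blocklist: no → false
  destination port ≥ 43916: 59574 ≥ 43916 is true
  protocol = ICMP: TCP == ICMP is false
  destination zone ∈ {corp, dmz, mgmt, vpn}: guest is not in the set → false
  part of established connection: yes → true
  NOT source is internal: no → true
  payload size ≥ 9790 bytes: 17391 ≥ 9790 is true
  TLS handshake observed: yes → true
  source port < 12722: 17867 < 12722 is false
  flow rate between 48918 pps and 49733 pps: 34443 in [48918, 49733] is false
  source port ≤ 18042: 17867 ≤ 18042 is true
Combine:
[1] exactly-one(true, false) = true
[2.1.1] false OR false = false
[2.1.2] true → false = false
[2.1] exactly-one(false, false) = false
[2] NOT false = true
[3.1.1] false OR true = true
[3.1] NOT true = false
[3.2.1] true → true = true
[3.2] NOT true = false
[3] false OR false = false
[4.1] true OR false = true
[4.2] false OR true = true
[4] true AND true = true
[root] true AND true AND false AND true = false
Overall: false → dropped

Dropped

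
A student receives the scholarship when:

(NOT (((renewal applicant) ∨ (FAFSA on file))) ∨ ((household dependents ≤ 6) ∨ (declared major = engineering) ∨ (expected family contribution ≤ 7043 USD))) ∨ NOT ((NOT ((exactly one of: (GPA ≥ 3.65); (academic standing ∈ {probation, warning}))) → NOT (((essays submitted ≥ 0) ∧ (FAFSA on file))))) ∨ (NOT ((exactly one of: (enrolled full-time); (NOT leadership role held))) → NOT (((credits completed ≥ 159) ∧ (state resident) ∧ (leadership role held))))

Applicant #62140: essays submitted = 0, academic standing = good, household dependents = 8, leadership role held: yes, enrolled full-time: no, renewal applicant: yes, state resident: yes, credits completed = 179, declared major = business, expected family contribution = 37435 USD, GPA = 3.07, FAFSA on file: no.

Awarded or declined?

Declined

Atomic conditions:
  renewal applicant: yes → true
  FAFSA on file: no → false
  household dependents ≤ 6: 8 ≤ 6 is false
  declared major = engineering: business == engineering is false
  expected family contribution ≤ 7043 USD: 37435 ≤ 7043 is false
  GPA ≥ 3.65: 3.07 ≥ 3.65 is false
  academic standing ∈ {probation, warning}: good is not in the set → false
  essays submitted ≥ 0: 0 ≥ 0 is true
  enrolled full-time: no → false
  NOT leadership role held: yes → false
  credits completed ≥ 159: 179 ≥ 159 is true
  state resident: yes → true
  leadership role held: yes → true
Combine:
[1.1.1] true OR false = true
[1.1] NOT true = false
[1.2] false OR false OR false = false
[1] false OR false = false
[2.1.1.1] exactly-one(false, false) = false
[2.1.1] NOT false = true
[2.1.2.1] true AND false = false
[2.1.2] NOT false = true
[2.1] true → true = true
[2] NOT true = false
[3.1.1] exactly-one(false, false) = false
[3.1] NOT false = true
[3.2.1] true AND true AND true = true
[3.2] NOT true = false
[3] true → false = false
[root] false OR false OR false = false
Overall: false → declined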